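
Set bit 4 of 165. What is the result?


165 | (1 << 4) = 165 | 16 = 181

181


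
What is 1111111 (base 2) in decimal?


1111111 in decimal = 127

127


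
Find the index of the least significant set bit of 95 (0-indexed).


0b1011111. Lowest set bit at position 0

0


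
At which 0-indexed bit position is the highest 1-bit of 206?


0b11001110. Highest set bit at position 7

7


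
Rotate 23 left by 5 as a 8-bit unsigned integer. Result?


Rotate 0b10111 left by 5 (8-bit) = 0b11100010 = 226

226


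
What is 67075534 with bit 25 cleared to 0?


67075534 & ~(1 << 25) = 33521102

33521102


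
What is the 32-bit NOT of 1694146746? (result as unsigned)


~0b1100100111110101010000010111010 = 0b10011011000001010101111101000101 = 2600820549 (32-bit unsigned)

2600820549


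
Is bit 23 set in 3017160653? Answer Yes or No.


0b10110011110101100011011111001101, bit 23 = 1. Yes

Yes


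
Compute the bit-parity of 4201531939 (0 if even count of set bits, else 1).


0b11111010011011100100101000100011 has 17 ones => parity 1

1


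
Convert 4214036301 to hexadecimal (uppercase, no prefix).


4214036301 = FB2D174D hex

FB2D174D


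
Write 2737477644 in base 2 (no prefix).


2737477644 = 10100011001010101001100000001100 in binary

10100011001010101001100000001100


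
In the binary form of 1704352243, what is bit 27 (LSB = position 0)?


0b1100101100101100101100111110011, position 27 = 0

0


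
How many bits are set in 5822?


0b1011010111110 has 9 set bits

9


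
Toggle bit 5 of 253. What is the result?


253 ^ (1 << 5) = 253 ^ 32 = 221

221


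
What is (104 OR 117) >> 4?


Step 1: 104 | 117 = 125
Step 2: 125 >> 4 = 7

7


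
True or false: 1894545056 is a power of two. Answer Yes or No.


0b1110000111011000111011010100000. Multiple bits set => No

No


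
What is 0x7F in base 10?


7F hex = 127 decimal

127


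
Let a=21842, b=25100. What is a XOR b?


21842 ^ 25100 = 14174

14174


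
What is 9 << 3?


0b1001 << 3 = 0b1001000 = 72

72


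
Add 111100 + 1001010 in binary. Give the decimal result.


111100 + 1001010 = 10000110 = 134

134


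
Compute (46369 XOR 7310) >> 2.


Step 1: 46369 ^ 7310 = 43439
Step 2: 43439 >> 2 = 10859

10859


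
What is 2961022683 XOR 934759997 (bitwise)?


0b10110000011111011001111011011011 ^ 0b110111101101110100111000111101 = 0b10000111110010101101000011100110 = 2278215910

2278215910


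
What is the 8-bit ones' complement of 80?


80 ^ 255 = 175

175


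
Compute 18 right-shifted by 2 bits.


0b10010 >> 2 = 0b100 = 4

4


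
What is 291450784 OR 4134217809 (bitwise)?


0b10001010111110010111110100000 | 0b11110110011010110010100001010001 = 0b11110111011111110010111111110001 = 4152307697

4152307697


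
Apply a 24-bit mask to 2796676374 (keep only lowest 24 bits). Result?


2796676374 & 16777215 = 11658518

11658518


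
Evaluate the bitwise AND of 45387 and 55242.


0b1011000101001011 & 0b1101011111001010 = 0b1001000101001010 = 37194

37194


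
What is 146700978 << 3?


0b1000101111100111101010110010 << 3 = 0b1000101111100111101010110010000 = 1173607824

1173607824


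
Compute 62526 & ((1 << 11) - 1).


62526 & 2047 = 1086

1086


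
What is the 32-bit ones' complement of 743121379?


743121379 ^ 4294967295 = 3551845916

3551845916


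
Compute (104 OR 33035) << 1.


Step 1: 104 | 33035 = 33131
Step 2: 33131 << 1 = 66262

66262


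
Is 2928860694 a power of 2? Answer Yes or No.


0b10101110100100101101111000010110. Multiple bits set => No

No


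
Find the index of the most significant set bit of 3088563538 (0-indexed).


0b10111000000101111011110101010010. Highest set bit at position 31

31


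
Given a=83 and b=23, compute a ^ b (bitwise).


83 ^ 23 = 68

68


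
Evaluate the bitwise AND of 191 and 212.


0b10111111 & 0b11010100 = 0b10010100 = 148

148


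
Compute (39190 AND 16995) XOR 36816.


Step 1: 39190 & 16995 = 2
Step 2: 2 ^ 36816 = 36818

36818


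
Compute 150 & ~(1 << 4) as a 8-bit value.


150 & ~(1 << 4) = 134

134


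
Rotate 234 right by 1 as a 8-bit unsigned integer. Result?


Rotate 0b11101010 right by 1 (8-bit) = 0b1110101 = 117

117


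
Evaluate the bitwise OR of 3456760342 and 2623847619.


0b11001110000010011111101000010110 | 0b10011100011001001011110011000011 = 0b11011110011011011111111011010111 = 3731750615

3731750615


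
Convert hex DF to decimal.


DF hex = 223 decimal

223


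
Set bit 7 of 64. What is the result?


64 | (1 << 7) = 64 | 128 = 192

192


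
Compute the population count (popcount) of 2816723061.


0b10100111111000111100100001110101 has 18 set bits

18


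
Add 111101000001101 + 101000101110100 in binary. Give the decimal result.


111101000001101 + 101000101110100 = 1100101110000001 = 52097

52097


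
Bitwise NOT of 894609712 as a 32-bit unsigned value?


~0b110101010100101010100100110000 = 0b11001010101011010101011011001111 = 3400357583 (32-bit unsigned)

3400357583


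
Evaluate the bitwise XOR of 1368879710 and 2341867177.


0b1010001100101110111001001011110 ^ 0b10001011100101100000111010101001 = 0b11011010000000010111110011110111 = 3657530615

3657530615


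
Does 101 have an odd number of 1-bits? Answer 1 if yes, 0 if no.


0b1100101 has 4 ones => parity 0

0


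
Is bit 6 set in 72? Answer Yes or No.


0b1001000, bit 6 = 1. Yes

Yes


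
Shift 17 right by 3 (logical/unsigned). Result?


0b10001 >> 3 = 0b10 = 2

2


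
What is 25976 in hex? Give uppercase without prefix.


25976 = 6578 hex

6578


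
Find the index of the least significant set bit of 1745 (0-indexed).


0b11011010001. Lowest set bit at position 0

0


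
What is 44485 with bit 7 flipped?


44485 ^ (1 << 7) = 44485 ^ 128 = 44357

44357


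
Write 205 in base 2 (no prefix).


205 = 11001101 in binary

11001101


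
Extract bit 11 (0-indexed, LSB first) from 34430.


0b1000011001111110, position 11 = 0

0


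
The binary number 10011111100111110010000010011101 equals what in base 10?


10011111100111110010000010011101 in decimal = 2678005917

2678005917


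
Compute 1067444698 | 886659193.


0b111111100111111110100111011010 | 0b110100110110010101100001111001 = 0b111111110111111111100111111011 = 1071643131

1071643131


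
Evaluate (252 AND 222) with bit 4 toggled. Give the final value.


Step 1: 252 & 222 = 220
Step 2: 220 ^ (1 << 4) = 220 ^ 16 = 204

204


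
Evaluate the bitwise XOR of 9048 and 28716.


0b10001101011000 ^ 0b111000000101100 = 0b101001101110100 = 21364

21364


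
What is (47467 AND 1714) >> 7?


Step 1: 47467 & 1714 = 34
Step 2: 34 >> 7 = 0

0


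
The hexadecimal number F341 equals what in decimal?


F341 hex = 62273 decimal

62273


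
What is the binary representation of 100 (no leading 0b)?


100 = 1100100 in binary

1100100


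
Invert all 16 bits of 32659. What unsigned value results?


32659 ^ 65535 = 32876

32876


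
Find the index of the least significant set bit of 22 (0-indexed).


0b10110. Lowest set bit at position 1

1


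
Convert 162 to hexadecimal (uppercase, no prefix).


162 = A2 hex

A2


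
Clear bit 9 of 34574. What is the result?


34574 & ~(1 << 9) = 34062

34062


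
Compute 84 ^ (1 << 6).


84 ^ (1 << 6) = 84 ^ 64 = 20

20


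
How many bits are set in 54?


0b110110 has 4 set bits

4


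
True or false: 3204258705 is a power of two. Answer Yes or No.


0b10111110111111010001101110010001. Multiple bits set => No

No


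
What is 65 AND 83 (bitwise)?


0b1000001 & 0b1010011 = 0b1000001 = 65

65


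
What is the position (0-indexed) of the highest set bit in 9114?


0b10001110011010. Highest set bit at position 13

13


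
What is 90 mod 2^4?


90 & 15 = 10

10


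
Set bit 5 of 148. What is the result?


148 | (1 << 5) = 148 | 32 = 180

180


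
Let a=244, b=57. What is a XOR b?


244 ^ 57 = 205

205


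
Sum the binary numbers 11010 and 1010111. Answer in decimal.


11010 + 1010111 = 1110001 = 113

113


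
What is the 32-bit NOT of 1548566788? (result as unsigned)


~0b1011100010011010100000100000100 = 0b10100011101100101011111011111011 = 2746400507 (32-bit unsigned)

2746400507


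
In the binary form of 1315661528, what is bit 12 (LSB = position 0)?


0b1001110011010110110011011011000, position 12 = 0

0


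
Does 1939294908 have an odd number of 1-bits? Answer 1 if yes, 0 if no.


0b1110011100101110100101010111100 has 18 ones => parity 0

0


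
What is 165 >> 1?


0b10100101 >> 1 = 0b1010010 = 82

82


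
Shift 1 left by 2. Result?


0b1 << 2 = 0b100 = 4

4


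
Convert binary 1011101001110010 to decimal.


1011101001110010 in decimal = 47730

47730


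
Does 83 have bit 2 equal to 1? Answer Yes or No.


0b1010011, bit 2 = 0. No

No


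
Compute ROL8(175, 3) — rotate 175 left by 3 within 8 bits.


Rotate 0b10101111 left by 3 (8-bit) = 0b1111101 = 125

125


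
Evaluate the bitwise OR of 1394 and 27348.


0b10101110010 | 0b110101011010100 = 0b110111111110110 = 28662

28662


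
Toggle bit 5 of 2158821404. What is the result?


2158821404 ^ (1 << 5) = 2158821404 ^ 32 = 2158821436

2158821436


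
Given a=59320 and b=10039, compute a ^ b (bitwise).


59320 ^ 10039 = 49295

49295


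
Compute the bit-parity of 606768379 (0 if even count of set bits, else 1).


0b100100001010101000110011111011 has 15 ones => parity 1

1


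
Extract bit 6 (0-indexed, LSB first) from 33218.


0b1000000111000010, position 6 = 1

1


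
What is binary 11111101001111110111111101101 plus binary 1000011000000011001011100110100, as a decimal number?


11111101001111110111111101101 + 1000011000000011001011100110100 = 1100010101010011000011100100001 = 1655277345

1655277345


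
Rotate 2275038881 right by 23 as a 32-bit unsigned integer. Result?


Rotate 0b10000111100110100101011010100001 right by 23 (32-bit) = 0b110100101011010100001100001111 = 883770127

883770127


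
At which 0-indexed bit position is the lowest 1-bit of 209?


0b11010001. Lowest set bit at position 0

0


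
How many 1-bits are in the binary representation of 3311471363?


0b11000101011000010000101100000011 has 12 set bits

12


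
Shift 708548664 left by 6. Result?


0b101010001110111001100000111000 << 6 = 0b101010001110111001100000111000000000 = 45347114496

45347114496


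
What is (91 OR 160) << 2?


Step 1: 91 | 160 = 251
Step 2: 251 << 2 = 1004

1004


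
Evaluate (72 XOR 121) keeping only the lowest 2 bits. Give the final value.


Step 1: 72 ^ 121 = 49
Step 2: 49 & 3 = 1

1


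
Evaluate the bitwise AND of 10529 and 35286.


0b10100100100001 & 0b1000100111010110 = 0b100100000000 = 2304

2304


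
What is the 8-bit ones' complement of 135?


135 ^ 255 = 120

120


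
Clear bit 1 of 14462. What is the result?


14462 & ~(1 << 1) = 14460

14460


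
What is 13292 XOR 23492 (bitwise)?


0b11001111101100 ^ 0b101101111000100 = 0b110100000101000 = 26664

26664


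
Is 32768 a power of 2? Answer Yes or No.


0b1000000000000000. Only one bit set => Yes

Yes


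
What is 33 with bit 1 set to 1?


33 | (1 << 1) = 33 | 2 = 35

35


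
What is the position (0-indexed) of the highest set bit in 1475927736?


0b1010111111110001101111010111000. Highest set bit at position 30

30


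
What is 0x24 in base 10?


24 hex = 36 decimal

36


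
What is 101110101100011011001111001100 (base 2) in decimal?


101110101100011011001111001100 in decimal = 783397836

783397836


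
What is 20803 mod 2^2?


20803 & 3 = 3

3


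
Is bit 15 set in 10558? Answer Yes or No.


0b10100100111110, bit 15 = 0. No

No


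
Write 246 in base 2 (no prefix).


246 = 11110110 in binary

11110110


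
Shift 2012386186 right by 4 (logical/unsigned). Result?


0b1110111111100101001001110001010 >> 4 = 0b111011111110010100100111000 = 125774136

125774136


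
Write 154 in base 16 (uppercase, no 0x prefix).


154 = 9A hex

9A


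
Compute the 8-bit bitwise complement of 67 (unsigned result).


~0b1000011 = 0b10111100 = 188 (8-bit unsigned)

188


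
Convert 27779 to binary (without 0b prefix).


27779 = 110110010000011 in binary

110110010000011


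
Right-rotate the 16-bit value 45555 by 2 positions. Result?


Rotate 0b1011000111110011 right by 2 (16-bit) = 0b1110110001111100 = 60540

60540


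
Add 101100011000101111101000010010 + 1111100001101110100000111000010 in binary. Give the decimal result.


101100011000101111101000010010 + 1111100001101110100000111000010 = 10101000100110100011101111010100 = 2828680148

2828680148


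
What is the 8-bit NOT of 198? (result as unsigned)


~0b11000110 = 0b111001 = 57 (8-bit unsigned)

57


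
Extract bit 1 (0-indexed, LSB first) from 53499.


0b1101000011111011, position 1 = 1

1


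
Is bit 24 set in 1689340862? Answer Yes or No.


0b1100100101100010100101110111110, bit 24 = 0. No

No


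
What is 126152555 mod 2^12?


126152555 & 4095 = 3947

3947


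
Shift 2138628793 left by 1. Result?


0b1111111011110001110001010111001 << 1 = 0b11111110111100011100010101110010 = 4277257586

4277257586


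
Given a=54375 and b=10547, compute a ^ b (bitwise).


54375 ^ 10547 = 64852

64852


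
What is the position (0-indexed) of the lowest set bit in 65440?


0b1111111110100000. Lowest set bit at position 5

5


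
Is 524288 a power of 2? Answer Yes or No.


0b10000000000000000000. Only one bit set => Yes

Yes


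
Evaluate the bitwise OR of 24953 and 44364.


0b110000101111001 | 0b1010110101001100 = 0b1110110101111101 = 60797

60797


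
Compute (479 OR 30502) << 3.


Step 1: 479 | 30502 = 30719
Step 2: 30719 << 3 = 245752

245752


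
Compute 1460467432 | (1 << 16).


1460467432 | (1 << 16) = 1460467432 | 65536 = 1460532968

1460532968


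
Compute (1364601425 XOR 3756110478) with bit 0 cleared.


Step 1: 1364601425 ^ 3756110478 = 2394396895
Step 2: 2394396895 & ~(1 << 0) = 2394396894

2394396894


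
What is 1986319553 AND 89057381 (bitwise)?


0b1110110011001001101010011000001 & 0b101010011101110100001100101 = 0b100010001001100000001000001 = 71614529

71614529


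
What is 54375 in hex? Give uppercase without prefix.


54375 = D467 hex

D467


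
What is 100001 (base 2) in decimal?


100001 in decimal = 33

33


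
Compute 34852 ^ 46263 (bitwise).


0b1000100000100100 ^ 0b1011010010110111 = 0b11110010010011 = 15507

15507


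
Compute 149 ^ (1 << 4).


149 ^ (1 << 4) = 149 ^ 16 = 133

133


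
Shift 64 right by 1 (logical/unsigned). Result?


0b1000000 >> 1 = 0b100000 = 32

32


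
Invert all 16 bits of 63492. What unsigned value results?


63492 ^ 65535 = 2043

2043


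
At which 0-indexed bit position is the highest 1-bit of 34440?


0b1000011010001000. Highest set bit at position 15

15


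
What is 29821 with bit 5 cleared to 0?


29821 & ~(1 << 5) = 29789

29789


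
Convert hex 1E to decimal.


1E hex = 30 decimal

30


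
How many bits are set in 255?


0b11111111 has 8 set bits

8


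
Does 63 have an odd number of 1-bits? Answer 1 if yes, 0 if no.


0b111111 has 6 ones => parity 0

0


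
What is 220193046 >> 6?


0b1101000111111110000100010110 >> 6 = 0b1101000111111110000100 = 3440516

3440516


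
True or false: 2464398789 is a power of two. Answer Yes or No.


0b10010010111000111011110111000101. Multiple bits set => No

No


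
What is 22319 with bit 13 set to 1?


22319 | (1 << 13) = 22319 | 8192 = 30511

30511


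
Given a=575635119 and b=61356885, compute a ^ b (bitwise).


575635119 ^ 61356885 = 568804858

568804858


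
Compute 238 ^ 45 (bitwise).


0b11101110 ^ 0b101101 = 0b11000011 = 195

195


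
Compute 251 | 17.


0b11111011 | 0b10001 = 0b11111011 = 251

251


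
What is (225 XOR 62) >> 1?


Step 1: 225 ^ 62 = 223
Step 2: 223 >> 1 = 111

111


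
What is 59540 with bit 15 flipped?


59540 ^ (1 << 15) = 59540 ^ 32768 = 26772

26772


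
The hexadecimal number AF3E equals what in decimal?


AF3E hex = 44862 decimal

44862


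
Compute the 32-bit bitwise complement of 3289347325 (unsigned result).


~0b11000100000011110111010011111101 = 0b111011111100001000101100000010 = 1005619970 (32-bit unsigned)

1005619970


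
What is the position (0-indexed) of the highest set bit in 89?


0b1011001. Highest set bit at position 6

6


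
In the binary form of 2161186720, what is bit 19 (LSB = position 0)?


0b10000000110100010001011110100000, position 19 = 0

0


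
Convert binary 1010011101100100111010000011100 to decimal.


1010011101100100111010000011100 in decimal = 1404204060

1404204060


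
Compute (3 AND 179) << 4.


Step 1: 3 & 179 = 3
Step 2: 3 << 4 = 48

48


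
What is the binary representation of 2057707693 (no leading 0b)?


2057707693 = 1111010101001100010000010101101 in binary

1111010101001100010000010101101


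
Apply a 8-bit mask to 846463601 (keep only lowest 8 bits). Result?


846463601 & 255 = 113

113


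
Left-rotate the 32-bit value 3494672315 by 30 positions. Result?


Rotate 0b11010000010011000111011110111011 left by 30 (32-bit) = 0b11110100000100110001110111101110 = 4094893550

4094893550


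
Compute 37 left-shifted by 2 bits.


0b100101 << 2 = 0b10010100 = 148

148


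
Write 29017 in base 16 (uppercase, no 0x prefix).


29017 = 7159 hex

7159


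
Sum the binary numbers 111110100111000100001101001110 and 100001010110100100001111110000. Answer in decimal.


111110100111000100001101001110 + 100001010110100100001111110000 = 1011111111101101000011100111110 = 1609991998

1609991998


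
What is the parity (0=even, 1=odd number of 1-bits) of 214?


0b11010110 has 5 ones => parity 1

1


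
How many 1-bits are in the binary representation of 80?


0b1010000 has 2 set bits

2


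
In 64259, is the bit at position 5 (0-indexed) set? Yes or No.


0b1111101100000011, bit 5 = 0. No

No


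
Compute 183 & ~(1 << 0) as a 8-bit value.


183 & ~(1 << 0) = 182

182


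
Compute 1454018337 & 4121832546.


0b1010110101010101000111100100001 & 0b11110101101011100010110001100010 = 0b1010100101010100000110000100000 = 1420430368

1420430368


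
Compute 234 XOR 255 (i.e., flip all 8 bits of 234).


234 ^ 255 = 21

21


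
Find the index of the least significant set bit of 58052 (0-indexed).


0b1110001011000100. Lowest set bit at position 2

2


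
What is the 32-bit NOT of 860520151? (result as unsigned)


~0b110011010010100111111011010111 = 0b11001100101101011000000100101000 = 3434447144 (32-bit unsigned)

3434447144


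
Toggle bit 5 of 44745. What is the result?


44745 ^ (1 << 5) = 44745 ^ 32 = 44777

44777


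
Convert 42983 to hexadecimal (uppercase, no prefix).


42983 = A7E7 hex

A7E7


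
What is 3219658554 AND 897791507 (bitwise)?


0b10111111111010000001011100111010 & 0b110101100000110011011000010011 = 0b110101100000000001011000010010 = 897586706

897586706


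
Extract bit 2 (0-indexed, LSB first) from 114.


0b1110010, position 2 = 0

0


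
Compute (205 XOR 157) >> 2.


Step 1: 205 ^ 157 = 80
Step 2: 80 >> 2 = 20

20


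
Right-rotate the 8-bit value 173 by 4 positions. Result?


Rotate 0b10101101 right by 4 (8-bit) = 0b11011010 = 218

218


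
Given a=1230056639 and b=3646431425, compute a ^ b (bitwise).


1230056639 ^ 3646431425 = 2416512126

2416512126


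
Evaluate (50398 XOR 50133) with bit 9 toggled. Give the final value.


Step 1: 50398 ^ 50133 = 1803
Step 2: 1803 ^ (1 << 9) = 1803 ^ 512 = 1291

1291


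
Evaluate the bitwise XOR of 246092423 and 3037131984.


0b1110101010110001001010000111 ^ 0b10110101000001101111010011010000 = 0b10111011101011011110011001010111 = 3148736087

3148736087


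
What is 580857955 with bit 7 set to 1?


580857955 | (1 << 7) = 580857955 | 128 = 580858083

580858083


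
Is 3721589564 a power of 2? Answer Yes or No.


0b11011101110100101111001100111100. Multiple bits set => No

No


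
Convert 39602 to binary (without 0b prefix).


39602 = 1001101010110010 in binary

1001101010110010


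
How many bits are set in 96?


0b1100000 has 2 set bits

2


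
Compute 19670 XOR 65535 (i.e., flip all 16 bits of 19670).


19670 ^ 65535 = 45865

45865


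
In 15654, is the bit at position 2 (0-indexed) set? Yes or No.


0b11110100100110, bit 2 = 1. Yes

Yes


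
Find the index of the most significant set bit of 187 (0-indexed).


0b10111011. Highest set bit at position 7

7


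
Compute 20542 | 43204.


0b101000000111110 | 0b1010100011000100 = 0b1111100011111110 = 63742

63742


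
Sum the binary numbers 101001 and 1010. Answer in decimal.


101001 + 1010 = 110011 = 51

51


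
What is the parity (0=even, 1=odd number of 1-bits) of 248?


0b11111000 has 5 ones => parity 1

1


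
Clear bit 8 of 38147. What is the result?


38147 & ~(1 << 8) = 37891

37891


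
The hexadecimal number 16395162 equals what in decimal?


16395162 hex = 372855138 decimal

372855138


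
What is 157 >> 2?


0b10011101 >> 2 = 0b100111 = 39

39


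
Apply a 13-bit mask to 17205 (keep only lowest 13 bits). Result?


17205 & 8191 = 821

821


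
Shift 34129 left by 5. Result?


0b1000010101010001 << 5 = 0b100001010101000100000 = 1092128

1092128


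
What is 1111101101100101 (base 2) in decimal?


1111101101100101 in decimal = 64357

64357


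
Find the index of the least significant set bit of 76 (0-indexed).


0b1001100. Lowest set bit at position 2

2


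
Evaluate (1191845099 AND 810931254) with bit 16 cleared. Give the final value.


Step 1: 1191845099 & 810931254 = 5154
Step 2: 5154 & ~(1 << 16) = 5154

5154


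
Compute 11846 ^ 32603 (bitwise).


0b10111001000110 ^ 0b111111101011011 = 0b101000100011101 = 20765

20765


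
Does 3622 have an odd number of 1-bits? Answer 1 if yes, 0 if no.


0b111000100110 has 6 ones => parity 0

0


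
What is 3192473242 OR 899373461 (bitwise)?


0b10111110010010010100011010011010 | 0b110101100110110101100110010101 = 0b10111111110110110101111110011111 = 3218825119

3218825119


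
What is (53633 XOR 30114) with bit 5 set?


Step 1: 53633 ^ 30114 = 42019
Step 2: 42019 | (1 << 5) = 42019 | 32 = 42019

42019


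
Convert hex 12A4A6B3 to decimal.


12A4A6B3 hex = 312780467 decimal

312780467


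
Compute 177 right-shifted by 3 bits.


0b10110001 >> 3 = 0b10110 = 22

22


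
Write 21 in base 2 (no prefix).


21 = 10101 in binary

10101


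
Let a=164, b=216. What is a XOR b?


164 ^ 216 = 124

124


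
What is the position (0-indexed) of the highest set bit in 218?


0b11011010. Highest set bit at position 7

7


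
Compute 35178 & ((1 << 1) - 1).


35178 & 1 = 0

0


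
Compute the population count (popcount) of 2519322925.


0b10010110001010011101000100101101 has 15 set bits

15


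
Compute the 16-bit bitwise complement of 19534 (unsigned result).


~0b100110001001110 = 0b1011001110110001 = 46001 (16-bit unsigned)

46001


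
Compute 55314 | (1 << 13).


55314 | (1 << 13) = 55314 | 8192 = 63506

63506


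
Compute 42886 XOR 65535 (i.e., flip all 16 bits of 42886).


42886 ^ 65535 = 22649

22649


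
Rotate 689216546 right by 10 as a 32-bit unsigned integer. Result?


Rotate 0b101001000101001001110000100010 right by 10 (32-bit) = 0b1000100010100100010100100111 = 143279399

143279399


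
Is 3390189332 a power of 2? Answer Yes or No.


0b11001010000100100010111100010100. Multiple bits set => No

No


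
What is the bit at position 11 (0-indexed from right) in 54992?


0b1101011011010000, position 11 = 0

0


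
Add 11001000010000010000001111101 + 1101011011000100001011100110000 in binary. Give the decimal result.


11001000010000010000001111101 + 1101011011000100001011100110000 = 10000100011010100011011110101101 = 2221553581

2221553581


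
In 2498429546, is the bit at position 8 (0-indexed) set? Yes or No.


0b10010100111010110000001001101010, bit 8 = 0. No

No


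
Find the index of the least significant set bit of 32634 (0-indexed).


0b111111101111010. Lowest set bit at position 1

1


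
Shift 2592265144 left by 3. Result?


0b10011010100000101101001110111000 << 3 = 0b10011010100000101101001110111000000 = 20738121152

20738121152


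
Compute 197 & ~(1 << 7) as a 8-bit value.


197 & ~(1 << 7) = 69

69


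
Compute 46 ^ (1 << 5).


46 ^ (1 << 5) = 46 ^ 32 = 14

14


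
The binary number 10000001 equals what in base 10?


10000001 in decimal = 129

129


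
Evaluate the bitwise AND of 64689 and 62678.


0b1111110010110001 & 0b1111010011010110 = 0b1111010010010000 = 62608

62608


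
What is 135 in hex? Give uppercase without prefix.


135 = 87 hex

87


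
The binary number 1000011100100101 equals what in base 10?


1000011100100101 in decimal = 34597

34597


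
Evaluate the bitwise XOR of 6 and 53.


0b110 ^ 0b110101 = 0b110011 = 51

51


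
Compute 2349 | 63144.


0b100100101101 | 0b1111011010101000 = 0b1111111110101101 = 65453

65453


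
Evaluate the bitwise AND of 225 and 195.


0b11100001 & 0b11000011 = 0b11000001 = 193

193


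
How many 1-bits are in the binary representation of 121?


0b1111001 has 5 set bits

5


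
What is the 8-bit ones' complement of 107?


107 ^ 255 = 148

148


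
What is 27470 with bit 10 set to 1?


27470 | (1 << 10) = 27470 | 1024 = 28494

28494


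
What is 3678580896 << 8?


0b11011011010000101011000010100000 << 8 = 0b1101101101000010101100001010000000000000 = 941716709376

941716709376


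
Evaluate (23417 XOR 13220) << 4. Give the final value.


Step 1: 23417 ^ 13220 = 26845
Step 2: 26845 << 4 = 429520

429520


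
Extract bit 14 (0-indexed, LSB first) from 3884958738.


0b11100111100011111100010000010010, position 14 = 1

1


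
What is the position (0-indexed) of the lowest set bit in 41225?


0b1010000100001001. Lowest set bit at position 0

0


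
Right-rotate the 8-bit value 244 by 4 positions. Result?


Rotate 0b11110100 right by 4 (8-bit) = 0b1001111 = 79

79


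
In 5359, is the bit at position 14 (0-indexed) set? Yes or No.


0b1010011101111, bit 14 = 0. No

No


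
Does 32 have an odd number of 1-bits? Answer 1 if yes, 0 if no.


0b100000 has 1 ones => parity 1

1


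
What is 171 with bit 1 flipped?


171 ^ (1 << 1) = 171 ^ 2 = 169

169


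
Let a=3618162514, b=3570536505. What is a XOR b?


3618162514 ^ 3570536505 = 58382187

58382187


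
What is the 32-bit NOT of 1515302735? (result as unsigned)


~0b1011010010100011010111101001111 = 0b10100101101011100101000010110000 = 2779664560 (32-bit unsigned)

2779664560


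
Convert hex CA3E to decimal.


CA3E hex = 51774 decimal

51774


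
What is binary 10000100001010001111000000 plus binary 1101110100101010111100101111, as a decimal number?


10000100001010001111000000 + 1101110100101010111100101111 = 1111111000110101001011101111 = 266556143

266556143


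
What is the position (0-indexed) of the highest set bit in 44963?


0b1010111110100011. Highest set bit at position 15

15


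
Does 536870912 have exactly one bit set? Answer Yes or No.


0b100000000000000000000000000000. Only one bit set => Yes

Yes


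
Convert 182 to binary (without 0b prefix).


182 = 10110110 in binary

10110110


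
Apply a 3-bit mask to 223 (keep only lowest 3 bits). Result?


223 & 7 = 7

7


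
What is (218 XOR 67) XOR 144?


Step 1: 218 ^ 67 = 153
Step 2: 153 ^ 144 = 9

9


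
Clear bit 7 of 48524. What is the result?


48524 & ~(1 << 7) = 48396

48396


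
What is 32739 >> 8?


0b111111111100011 >> 8 = 0b1111111 = 127

127


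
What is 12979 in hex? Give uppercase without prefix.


12979 = 32B3 hex

32B3


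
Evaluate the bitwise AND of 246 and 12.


0b11110110 & 0b1100 = 0b100 = 4

4


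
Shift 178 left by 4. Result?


0b10110010 << 4 = 0b101100100000 = 2848

2848


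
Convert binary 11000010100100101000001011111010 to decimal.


11000010100100101000001011111010 in decimal = 3264381690

3264381690


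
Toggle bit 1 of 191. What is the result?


191 ^ (1 << 1) = 191 ^ 2 = 189

189


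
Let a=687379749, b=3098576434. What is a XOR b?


687379749 ^ 3098576434 = 2420642583

2420642583


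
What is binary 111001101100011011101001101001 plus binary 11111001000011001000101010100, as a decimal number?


111001101100011011101001101001 + 11111001000011001000101010100 = 1011000110100110100101110111101 = 1490242493

1490242493


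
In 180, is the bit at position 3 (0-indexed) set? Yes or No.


0b10110100, bit 3 = 0. No

No


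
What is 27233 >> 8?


0b110101001100001 >> 8 = 0b1101010 = 106

106


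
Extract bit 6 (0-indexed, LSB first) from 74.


0b1001010, position 6 = 1

1


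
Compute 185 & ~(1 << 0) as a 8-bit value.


185 & ~(1 << 0) = 184

184


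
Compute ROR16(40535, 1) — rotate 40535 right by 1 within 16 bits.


Rotate 0b1001111001010111 right by 1 (16-bit) = 0b1100111100101011 = 53035

53035


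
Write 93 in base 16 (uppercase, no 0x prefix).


93 = 5D hex

5D


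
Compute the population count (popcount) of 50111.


0b1100001110111111 has 11 set bits

11


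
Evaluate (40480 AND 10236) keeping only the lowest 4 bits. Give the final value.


Step 1: 40480 & 10236 = 1568
Step 2: 1568 & 15 = 0

0


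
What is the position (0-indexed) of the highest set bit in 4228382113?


0b11111100000001111111110110100001. Highest set bit at position 31

31


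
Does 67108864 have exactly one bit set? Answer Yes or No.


0b100000000000000000000000000. Only one bit set => Yes

Yes


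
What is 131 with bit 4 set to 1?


131 | (1 << 4) = 131 | 16 = 147

147


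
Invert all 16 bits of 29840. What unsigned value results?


29840 ^ 65535 = 35695

35695


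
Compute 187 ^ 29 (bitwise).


0b10111011 ^ 0b11101 = 0b10100110 = 166

166


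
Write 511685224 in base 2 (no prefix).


511685224 = 11110011111111011001001101000 in binary

11110011111111011001001101000


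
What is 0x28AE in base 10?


28AE hex = 10414 decimal

10414


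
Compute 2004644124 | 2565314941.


0b1110111011111000111000100011100 | 0b10011000111001111001100101111101 = 0b11111111111111111111100101111101 = 4294965629

4294965629


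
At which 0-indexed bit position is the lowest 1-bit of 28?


0b11100. Lowest set bit at position 2

2


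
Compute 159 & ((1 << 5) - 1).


159 & 31 = 31

31


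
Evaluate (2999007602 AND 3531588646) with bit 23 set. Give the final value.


Step 1: 2999007602 & 3531588646 = 2453733410
Step 2: 2453733410 | (1 << 23) = 2453733410 | 8388608 = 2462122018

2462122018


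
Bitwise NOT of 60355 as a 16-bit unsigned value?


~0b1110101111000011 = 0b1010000111100 = 5180 (16-bit unsigned)

5180


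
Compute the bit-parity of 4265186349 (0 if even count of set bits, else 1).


0b11111110001110011001010000101101 has 18 ones => parity 0

0


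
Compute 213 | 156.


0b11010101 | 0b10011100 = 0b11011101 = 221

221


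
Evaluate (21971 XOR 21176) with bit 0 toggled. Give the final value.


Step 1: 21971 ^ 21176 = 1899
Step 2: 1899 ^ (1 << 0) = 1899 ^ 1 = 1898

1898


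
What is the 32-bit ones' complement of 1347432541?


1347432541 ^ 4294967295 = 2947534754

2947534754


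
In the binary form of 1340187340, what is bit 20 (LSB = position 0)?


0b1001111111000011010001011001100, position 20 = 0

0


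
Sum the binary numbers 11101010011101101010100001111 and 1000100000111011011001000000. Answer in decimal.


11101010011101101010100001111 + 1000100000111011011001000000 = 100101110100101000101101001111 = 634555215

634555215


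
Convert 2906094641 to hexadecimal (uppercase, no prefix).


2906094641 = AD377C31 hex

AD377C31


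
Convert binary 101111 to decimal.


101111 in decimal = 47

47


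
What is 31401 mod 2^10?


31401 & 1023 = 681

681


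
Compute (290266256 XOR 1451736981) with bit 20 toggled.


Step 1: 290266256 ^ 1451736981 = 1204462341
Step 2: 1204462341 ^ (1 << 20) = 1204462341 ^ 1048576 = 1205510917

1205510917


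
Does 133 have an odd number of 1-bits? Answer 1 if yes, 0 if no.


0b10000101 has 3 ones => parity 1

1


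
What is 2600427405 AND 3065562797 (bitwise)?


0b10011010111111110101111110001101 & 0b10110110101110001100011010101101 = 0b10010010101110000100011010001101 = 2461550221

2461550221


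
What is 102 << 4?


0b1100110 << 4 = 0b11001100000 = 1632

1632


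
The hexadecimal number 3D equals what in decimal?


3D hex = 61 decimal

61


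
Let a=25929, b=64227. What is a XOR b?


25929 ^ 64227 = 40874

40874


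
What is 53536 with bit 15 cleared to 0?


53536 & ~(1 << 15) = 20768

20768


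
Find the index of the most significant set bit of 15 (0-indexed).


0b1111. Highest set bit at position 3

3


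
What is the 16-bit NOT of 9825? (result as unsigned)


~0b10011001100001 = 0b1101100110011110 = 55710 (16-bit unsigned)

55710


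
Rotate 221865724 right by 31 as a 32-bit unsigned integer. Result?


Rotate 0b1101001110010110011011111100 right by 31 (32-bit) = 0b11010011100101100110111111000 = 443731448

443731448


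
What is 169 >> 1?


0b10101001 >> 1 = 0b1010100 = 84

84


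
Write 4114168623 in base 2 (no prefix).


4114168623 = 11110101001110010011101100101111 in binary

11110101001110010011101100101111


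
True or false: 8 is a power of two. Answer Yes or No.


0b1000. Only one bit set => Yes

Yes


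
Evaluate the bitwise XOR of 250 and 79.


0b11111010 ^ 0b1001111 = 0b10110101 = 181

181


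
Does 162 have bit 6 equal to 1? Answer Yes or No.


0b10100010, bit 6 = 0. No

No


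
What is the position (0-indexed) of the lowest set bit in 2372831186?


0b10001101011011101000011111010010. Lowest set bit at position 1

1


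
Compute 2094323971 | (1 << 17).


2094323971 | (1 << 17) = 2094323971 | 131072 = 2094455043

2094455043


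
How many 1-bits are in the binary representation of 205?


0b11001101 has 5 set bits

5


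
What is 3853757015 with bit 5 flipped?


3853757015 ^ (1 << 5) = 3853757015 ^ 32 = 3853757047

3853757047


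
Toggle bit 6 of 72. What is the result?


72 ^ (1 << 6) = 72 ^ 64 = 8

8


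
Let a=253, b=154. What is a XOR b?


253 ^ 154 = 103

103


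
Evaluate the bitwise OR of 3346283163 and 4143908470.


0b11000111011101000011101010011011 | 0b11110110111111110000011001110110 = 0b11110111111111110011111011111111 = 4160700159

4160700159


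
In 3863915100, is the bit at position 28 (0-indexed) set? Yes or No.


0b11100110010011101010101001011100, bit 28 = 0. No

No


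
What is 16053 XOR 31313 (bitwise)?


0b11111010110101 ^ 0b111101001010001 = 0b100010011100100 = 17636

17636


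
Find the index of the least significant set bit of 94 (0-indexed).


0b1011110. Lowest set bit at position 1

1


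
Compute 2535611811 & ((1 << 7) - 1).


2535611811 & 127 = 35

35


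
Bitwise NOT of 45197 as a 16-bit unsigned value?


~0b1011000010001101 = 0b100111101110010 = 20338 (16-bit unsigned)

20338


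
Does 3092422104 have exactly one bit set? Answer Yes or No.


0b10111000010100101001110111011000. Multiple bits set => No

No


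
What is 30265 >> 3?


0b111011000111001 >> 3 = 0b111011000111 = 3783

3783


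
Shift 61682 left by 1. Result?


0b1111000011110010 << 1 = 0b11110000111100100 = 123364

123364


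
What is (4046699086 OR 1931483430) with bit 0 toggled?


Step 1: 4046699086 | 1931483430 = 4080253806
Step 2: 4080253806 ^ (1 << 0) = 4080253806 ^ 1 = 4080253807

4080253807


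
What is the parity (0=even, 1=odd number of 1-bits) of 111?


0b1101111 has 6 ones => parity 0

0


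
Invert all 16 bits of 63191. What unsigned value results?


63191 ^ 65535 = 2344

2344


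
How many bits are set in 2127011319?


0b1111110110001111001110111110111 has 23 set bits

23


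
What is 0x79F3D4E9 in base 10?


79F3D4E9 hex = 2046022889 decimal

2046022889


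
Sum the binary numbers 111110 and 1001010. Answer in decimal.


111110 + 1001010 = 10001000 = 136

136


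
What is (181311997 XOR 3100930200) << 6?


Step 1: 181311997 ^ 3100930200 = 2988108133
Step 2: 2988108133 << 6 = 191238920512

191238920512


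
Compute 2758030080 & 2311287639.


0b10100100011001000011001100000000 & 0b10001001110000110111001101010111 = 0b10000000010000000011001100000000 = 2151691008

2151691008


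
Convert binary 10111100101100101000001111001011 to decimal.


10111100101100101000001111001011 in decimal = 3165815755

3165815755


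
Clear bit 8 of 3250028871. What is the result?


3250028871 & ~(1 << 8) = 3250028615

3250028615


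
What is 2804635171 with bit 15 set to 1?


2804635171 | (1 << 15) = 2804635171 | 32768 = 2804667939

2804667939


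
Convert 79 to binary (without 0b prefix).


79 = 1001111 in binary

1001111


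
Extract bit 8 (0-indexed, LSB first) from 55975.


0b1101101010100111, position 8 = 0

0


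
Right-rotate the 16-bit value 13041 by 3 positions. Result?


Rotate 0b11001011110001 right by 3 (16-bit) = 0b10011001011110 = 9822

9822


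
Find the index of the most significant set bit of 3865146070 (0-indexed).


0b11100110011000010111001011010110. Highest set bit at position 31

31


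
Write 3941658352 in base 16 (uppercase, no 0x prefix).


3941658352 = EAF0EEF0 hex

EAF0EEF0


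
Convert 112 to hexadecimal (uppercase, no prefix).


112 = 70 hex

70


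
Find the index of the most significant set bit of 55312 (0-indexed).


0b1101100000010000. Highest set bit at position 15

15


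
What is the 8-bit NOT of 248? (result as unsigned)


~0b11111000 = 0b111 = 7 (8-bit unsigned)

7


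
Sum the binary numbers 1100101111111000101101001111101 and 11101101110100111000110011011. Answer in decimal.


1100101111111000101101001111101 + 11101101110100111000110011011 = 10000011101101101100110000011000 = 2209795096

2209795096


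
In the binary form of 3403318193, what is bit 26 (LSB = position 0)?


0b11001010110110101000001110110001, position 26 = 0

0


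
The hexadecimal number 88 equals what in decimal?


88 hex = 136 decimal

136
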